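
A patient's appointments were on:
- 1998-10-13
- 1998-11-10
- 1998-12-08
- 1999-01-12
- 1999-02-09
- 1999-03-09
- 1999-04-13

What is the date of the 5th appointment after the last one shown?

1999-09-14

These are Tuesdays at 28- or 35-day spacing (28, 28, 35, 28, 28, 35).
The pattern: 2nd Tuesday of the month.
2nd Tuesday of May 1999: 1999-05-11.
June 1999 — 2nd Tuesday is 1999-06-08.
2nd Tuesday of July 1999: 1999-07-13.
August 1999 — 2nd Tuesday is 1999-08-10.
2nd Tuesday of September 1999: 1999-09-14.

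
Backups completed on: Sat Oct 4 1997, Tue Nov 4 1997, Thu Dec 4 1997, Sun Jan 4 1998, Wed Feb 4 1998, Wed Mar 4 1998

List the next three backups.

Gaps: 31, 30, 31, 31, 28 days — not constant. Every event is on the 4th of the month.
Pattern: the 4th of each month.
Next: April 1998 → Sat Apr 4 1998.
May 1998: Mon May 4 1998.
June 1998: Thu Jun 4 1998.

Sat Apr 4 1998, Mon May 4 1998, Thu Jun 4 1998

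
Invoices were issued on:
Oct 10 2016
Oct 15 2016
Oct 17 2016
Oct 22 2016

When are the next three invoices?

Oct 24 2016, Oct 29 2016, Oct 31 2016

Gaps: 5, 2, 5 days — not constant, but cyclic with period 2.
The events fall on every Monday and Saturday.
The following Monday is Oct 24 2016.
The following Saturday is Oct 29 2016.
The following Monday is Oct 31 2016.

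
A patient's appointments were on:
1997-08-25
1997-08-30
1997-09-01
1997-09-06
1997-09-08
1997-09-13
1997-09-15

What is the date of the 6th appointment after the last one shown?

Gaps: 5, 2, 5, 2, 5, 2 days — not constant, but cyclic with period 2.
The events fall on every Monday and Saturday.
Next Saturday: 1997-09-20.
Next Monday: 1997-09-22.
Next Saturday: 1997-09-27.
Next Monday: 1997-09-29.
Next Saturday: 1997-10-04.
The following Monday is 1997-10-06.

1997-10-06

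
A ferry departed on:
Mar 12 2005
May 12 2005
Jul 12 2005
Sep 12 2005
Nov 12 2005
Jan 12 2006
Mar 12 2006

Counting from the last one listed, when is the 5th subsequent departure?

The day-of-month is always 12 (61, 61, 62, 61, 61, 59 days between events).
So this recurs on the 12th of every 2 months.
Next: May 2006 → May 12 2006.
Next: July 2006 → Jul 12 2006.
September 2006: Sep 12 2006.
November 2006: Nov 12 2006.
Next: January 2007 → Jan 12 2007.

Jan 12 2007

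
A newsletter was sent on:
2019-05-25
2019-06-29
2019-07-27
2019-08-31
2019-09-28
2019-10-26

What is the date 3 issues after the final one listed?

These are Saturdays with 35, 28, 35, 28, 28-day gaps.
Each is the final Saturday of its month — 2019-06-29 is past the 28th, so '4th Saturday' doesn't fit.
November 2019 ends with Saturday 2019-11-30.
December 2019 ends with Saturday 2019-12-28.
Last Saturday of January 2020: 2020-01-25.

2020-01-25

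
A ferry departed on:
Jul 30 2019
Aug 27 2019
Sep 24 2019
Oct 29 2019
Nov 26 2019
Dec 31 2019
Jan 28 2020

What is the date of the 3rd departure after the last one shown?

Apr 28 2020

Every date is a Tuesday; gaps 28, 28, 35, 28, 35, 28 days.
Each is the last Tuesday of its month (at least one falls on the 29th or later, ruling out '4th Tuesday').
Last Tuesday of February 2020: Feb 25 2020.
Last Tuesday of March 2020: Mar 31 2020.
Last Tuesday of April 2020: Apr 28 2020.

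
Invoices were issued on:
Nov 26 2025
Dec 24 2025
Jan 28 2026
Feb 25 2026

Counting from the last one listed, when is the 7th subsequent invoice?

Sep 23 2026

Gaps: 28, 35, 28 days — a mix of 28 and 35. Every date is a Wednesday.
Each is the 4th Wednesday of its month.
March 2026 — 4th Wednesday is Mar 25 2026.
April 2026 — 4th Wednesday is Apr 22 2026.
May 2026 — 4th Wednesday is May 27 2026.
4th Wednesday of June 2026: Jun 24 2026.
4th Wednesday of July 2026: Jul 22 2026.
August 2026 — 4th Wednesday is Aug 26 2026.
September 2026 — 4th Wednesday is Sep 23 2026.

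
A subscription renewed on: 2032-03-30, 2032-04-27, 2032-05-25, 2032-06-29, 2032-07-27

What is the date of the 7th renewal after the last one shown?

Every date is a Tuesday; gaps 28, 28, 35, 28 days.
Each is the last Tuesday of its month (at least one falls on the 29th or later, ruling out '4th Tuesday').
August 2032 ends with Tuesday 2032-08-31.
Last Tuesday of September 2032: 2032-09-28.
Last Tuesday of October 2032: 2032-10-26.
Last Tuesday of November 2032: 2032-11-30.
December 2032 ends with Tuesday 2032-12-28.
January 2033 ends with Tuesday 2033-01-25.
February 2033 ends with Tuesday 2033-02-22.

2033-02-22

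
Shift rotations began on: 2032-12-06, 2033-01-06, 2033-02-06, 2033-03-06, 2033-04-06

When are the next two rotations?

2033-05-06, 2033-06-06

The day-of-month is always 6 (31, 31, 28, 31 days between events).
So this recurs on the 6th of each month.
Next: May 2033 → 2033-05-06.
June 2033: 2033-06-06.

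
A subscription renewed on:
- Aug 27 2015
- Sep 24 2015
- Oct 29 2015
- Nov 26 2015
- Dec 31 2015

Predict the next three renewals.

These are Thursdays with 28, 35, 28, 35-day gaps.
Each is the final Thursday of its month — Oct 29 2015 is past the 28th, so '4th Thursday' doesn't fit.
January 2016 ends with Thursday Jan 28 2016.
Last Thursday of February 2016: Feb 25 2016.
Last Thursday of March 2016: Mar 31 2016.

Jan 28 2016, Feb 25 2016, Mar 31 2016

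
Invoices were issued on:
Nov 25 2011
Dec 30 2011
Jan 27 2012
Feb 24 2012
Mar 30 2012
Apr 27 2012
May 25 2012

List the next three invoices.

Every date is a Friday; gaps 35, 28, 28, 35, 28, 28 days.
Each is the last Friday of its month (at least one falls on the 29th or later, ruling out '4th Friday').
Last Friday of June 2012: Jun 29 2012.
July 2012 ends with Friday Jul 27 2012.
Last Friday of August 2012: Aug 31 2012.

Jun 29 2012, Jul 27 2012, Aug 31 2012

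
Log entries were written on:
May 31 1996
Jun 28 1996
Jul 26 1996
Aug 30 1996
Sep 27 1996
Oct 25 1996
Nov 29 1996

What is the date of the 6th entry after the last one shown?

May 30 1997

All Fridays; the gaps (28, 28, 35, 28, 28, 35) vary with month length.
This is the last Friday of each month.
Last Friday of December 1996: Dec 27 1996.
Last Friday of January 1997: Jan 31 1997.
Last Friday of February 1997: Feb 28 1997.
Last Friday of March 1997: Mar 28 1997.
Last Friday of April 1997: Apr 25 1997.
Last Friday of May 1997: May 30 1997.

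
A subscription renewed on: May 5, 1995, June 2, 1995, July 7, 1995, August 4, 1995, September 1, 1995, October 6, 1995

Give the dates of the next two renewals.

Gaps: 28, 35, 28, 28, 35 days — a mix of 28 and 35. Every date is a Friday.
Each is the 1st Friday of its month.
November 1995 — 1st Friday is November 3, 1995.
1st Friday of December 1995: December 1, 1995.

November 3, 1995; December 1, 1995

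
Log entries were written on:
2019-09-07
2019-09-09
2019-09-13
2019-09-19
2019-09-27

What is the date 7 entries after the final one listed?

2020-01-17

The spacing grows by 2 each time: 2, 4, 6, 8 days.
Next gap: 10 days. 2019-09-27 + 10 days = 2019-10-07.
Next gap: 12 days. 2019-10-07 + 12 days = 2019-10-19.
Next gap: 14 days. 2019-10-19 + 14 days = 2019-11-02.
Next gap: 16 days. 2019-11-02 + 16 days = 2019-11-18.
Next gap: 18 days. 2019-11-18 + 18 days = 2019-12-06.
Next gap: 20 days. 2019-12-06 + 20 days = 2019-12-26.
Next gap: 22 days. 2019-12-26 + 22 days = 2020-01-17.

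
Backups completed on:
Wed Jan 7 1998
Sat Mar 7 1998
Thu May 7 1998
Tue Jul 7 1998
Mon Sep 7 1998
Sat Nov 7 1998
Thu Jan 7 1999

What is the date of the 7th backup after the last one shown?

Tue Mar 7 2000

Each date is the 7th; the gaps (59, 61, 61, 62, 61, 61) track the month lengths.
The rule is the 7th of every 2 months.
Next: March 1999 → Sun Mar 7 1999.
May 1999: Fri May 7 1999.
July 1999: Wed Jul 7 1999.
Next: September 1999 → Tue Sep 7 1999.
November 1999: Sun Nov 7 1999.
Next: January 2000 → Fri Jan 7 2000.
Next: March 2000 → Tue Mar 7 2000.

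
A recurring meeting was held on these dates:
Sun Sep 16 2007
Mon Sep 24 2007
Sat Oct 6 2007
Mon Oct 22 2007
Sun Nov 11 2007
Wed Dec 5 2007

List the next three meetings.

Intervals are 8, 12, 16, 20, 24 days — an arithmetic progression with common difference 4.
Next gap: 28 days. Wed Dec 5 2007 + 28 days = Wed Jan 2 2008.
Next gap: 32 days. Wed Jan 2 2008 + 32 days = Sun Feb 3 2008.
Next gap: 36 days. Sun Feb 3 2008 + 36 days = Mon Mar 10 2008.

Wed Jan 2 2008, Sun Feb 3 2008, Mon Mar 10 2008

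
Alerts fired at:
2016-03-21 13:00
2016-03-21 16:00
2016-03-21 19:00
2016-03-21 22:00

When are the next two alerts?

2016-03-22 01:00, 2016-03-22 04:00

Gaps: 3, 3, 3 hours — each event is 3 hours after the previous one.
2016-03-21 22:00 + 3 h = 2016-03-22 01:00.
2016-03-22 01:00 + 3 h = 2016-03-22 04:00.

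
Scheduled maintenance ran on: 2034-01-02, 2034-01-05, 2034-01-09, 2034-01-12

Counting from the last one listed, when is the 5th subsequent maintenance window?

The gap pattern 3, 4, 3 repeats every 2 events.
These are the Mondays and Thursdays of each week.
Next Monday: 2034-01-16.
Next Thursday: 2034-01-19.
Next Monday: 2034-01-23.
The following Thursday is 2034-01-26.
Next Monday: 2034-01-30.

2034-01-30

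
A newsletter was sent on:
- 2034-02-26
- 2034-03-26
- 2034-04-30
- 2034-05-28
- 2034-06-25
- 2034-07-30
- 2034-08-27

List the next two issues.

2034-09-24, 2034-10-29

These are Sundays with 28, 35, 28, 28, 35, 28-day gaps.
Each is the final Sunday of its month — 2034-04-30 is past the 28th, so '4th Sunday' doesn't fit.
September 2034 ends with Sunday 2034-09-24.
Last Sunday of October 2034: 2034-10-29.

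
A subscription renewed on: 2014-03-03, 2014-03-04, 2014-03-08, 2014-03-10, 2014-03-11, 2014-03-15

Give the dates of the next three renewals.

2014-03-17, 2014-03-18, 2014-03-22

Every event lands on a Monday or Tuesday or Saturday (gaps cycle 1, 4, 2, 1, 4).
So the schedule is: every Monday, Tuesday and Saturday.
Next Monday: 2014-03-17.
The following Tuesday is 2014-03-18.
The following Saturday is 2014-03-22.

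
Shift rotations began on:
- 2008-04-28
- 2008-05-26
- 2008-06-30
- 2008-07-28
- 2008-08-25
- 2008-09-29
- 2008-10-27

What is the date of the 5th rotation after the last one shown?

All Mondays; the gaps (28, 35, 28, 28, 35, 28) vary with month length.
This is the last Monday of each month.
November 2008 ends with Monday 2008-11-24.
Last Monday of December 2008: 2008-12-29.
Last Monday of January 2009: 2009-01-26.
February 2009 ends with Monday 2009-02-23.
March 2009 ends with Monday 2009-03-30.

2009-03-30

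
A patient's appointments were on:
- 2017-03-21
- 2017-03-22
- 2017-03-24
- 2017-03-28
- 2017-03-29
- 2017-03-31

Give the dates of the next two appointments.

2017-04-04, 2017-04-05

The gap pattern 1, 2, 4, 1, 2 repeats every 3 events.
These are the Tuesdays, Wednesdays and Fridays of each week.
Next Tuesday: 2017-04-04.
The following Wednesday is 2017-04-05.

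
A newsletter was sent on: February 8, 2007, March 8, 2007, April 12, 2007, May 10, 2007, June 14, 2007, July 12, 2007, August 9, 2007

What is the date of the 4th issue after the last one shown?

December 13, 2007

These are Thursdays at 28- or 35-day spacing (28, 35, 28, 35, 28, 28).
The pattern: 2nd Thursday of the month.
2nd Thursday of September 2007: September 13, 2007.
October 2007 — 2nd Thursday is October 11, 2007.
2nd Thursday of November 2007: November 8, 2007.
2nd Thursday of December 2007: December 13, 2007.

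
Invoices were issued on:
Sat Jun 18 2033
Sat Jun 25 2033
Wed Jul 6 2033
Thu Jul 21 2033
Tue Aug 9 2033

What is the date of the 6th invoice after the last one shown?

Gaps: 7, 11, 15, 19 days — each gap is 4 larger than the previous one.
Next gap: 23 days. Tue Aug 9 2033 + 23 days = Thu Sep 1 2033.
Next gap: 27 days. Thu Sep 1 2033 + 27 days = Wed Sep 28 2033.
Next gap: 31 days. Wed Sep 28 2033 + 31 days = Sat Oct 29 2033.
Next gap: 35 days. Sat Oct 29 2033 + 35 days = Sat Dec 3 2033.
Next gap: 39 days. Sat Dec 3 2033 + 39 days = Wed Jan 11 2034.
Next gap: 43 days. Wed Jan 11 2034 + 43 days = Thu Feb 23 2034.

Thu Feb 23 2034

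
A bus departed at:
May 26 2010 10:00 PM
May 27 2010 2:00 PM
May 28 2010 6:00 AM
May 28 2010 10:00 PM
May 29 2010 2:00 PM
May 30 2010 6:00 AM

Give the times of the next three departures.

Spacing: 16, 16, 16, 16, 16 h — constant 16 h.
May 30 2010 6:00 AM + 16 h = May 30 2010 10:00 PM.
May 30 2010 10:00 PM + 16 h = May 31 2010 2:00 PM.
May 31 2010 2:00 PM + 16 h = Jun 1 2010 6:00 AM.

May 30 2010 10:00 PM, May 31 2010 2:00 PM, Jun 1 2010 6:00 AM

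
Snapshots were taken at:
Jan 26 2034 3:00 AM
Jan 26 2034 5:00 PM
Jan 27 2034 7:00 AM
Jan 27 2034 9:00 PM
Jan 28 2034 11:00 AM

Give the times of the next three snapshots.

Gaps: 14, 14, 14, 14 hours — each event is 14 hours after the previous one.
Jan 28 2034 11:00 AM + 14 h = Jan 29 2034 1:00 AM.
Jan 29 2034 1:00 AM + 14 h = Jan 29 2034 3:00 PM.
Jan 29 2034 3:00 PM + 14 h = Jan 30 2034 5:00 AM.

Jan 29 2034 1:00 AM, Jan 29 2034 3:00 PM, Jan 30 2034 5:00 AM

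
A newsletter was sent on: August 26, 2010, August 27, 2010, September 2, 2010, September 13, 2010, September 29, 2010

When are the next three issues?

Gaps: 1, 6, 11, 16 days — each gap is 5 larger than the previous one.
Next gap: 21 days. September 29, 2010 + 21 days = October 20, 2010.
Next gap: 26 days. October 20, 2010 + 26 days = November 15, 2010.
Next gap: 31 days. November 15, 2010 + 31 days = December 16, 2010.

October 20, 2010; November 15, 2010; December 16, 2010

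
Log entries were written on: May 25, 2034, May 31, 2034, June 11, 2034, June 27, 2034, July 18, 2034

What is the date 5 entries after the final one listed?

January 14, 2035

The spacing grows by 5 each time: 6, 11, 16, 21 days.
Next gap: 26 days. July 18, 2034 + 26 days = August 13, 2034.
Next gap: 31 days. August 13, 2034 + 31 days = September 13, 2034.
Next gap: 36 days. September 13, 2034 + 36 days = October 19, 2034.
Next gap: 41 days. October 19, 2034 + 41 days = November 29, 2034.
Next gap: 46 days. November 29, 2034 + 46 days = January 14, 2035.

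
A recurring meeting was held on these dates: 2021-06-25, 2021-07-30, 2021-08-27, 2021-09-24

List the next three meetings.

2021-10-29, 2021-11-26, 2021-12-31

Every date is a Friday; gaps 35, 28, 28 days.
Each is the last Friday of its month (at least one falls on the 29th or later, ruling out '4th Friday').
Last Friday of October 2021: 2021-10-29.
Last Friday of November 2021: 2021-11-26.
Last Friday of December 2021: 2021-12-31.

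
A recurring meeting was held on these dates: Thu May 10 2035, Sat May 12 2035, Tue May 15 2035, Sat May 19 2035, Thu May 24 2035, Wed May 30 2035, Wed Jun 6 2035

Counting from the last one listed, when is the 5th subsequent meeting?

Thu Jul 26 2035

Intervals are 2, 3, 4, 5, 6, 7 days — an arithmetic progression with common difference 1.
Next gap: 8 days. Wed Jun 6 2035 + 8 days = Thu Jun 14 2035.
Next gap: 9 days. Thu Jun 14 2035 + 9 days = Sat Jun 23 2035.
Next gap: 10 days. Sat Jun 23 2035 + 10 days = Tue Jul 3 2035.
Next gap: 11 days. Tue Jul 3 2035 + 11 days = Sat Jul 14 2035.
Next gap: 12 days. Sat Jul 14 2035 + 12 days = Thu Jul 26 2035.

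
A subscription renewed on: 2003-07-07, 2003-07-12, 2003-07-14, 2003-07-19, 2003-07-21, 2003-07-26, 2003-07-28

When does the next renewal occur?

Gaps: 5, 2, 5, 2, 5, 2 days — not constant, but cyclic with period 2.
The events fall on every Monday and Saturday.
Next Saturday: 2003-08-02.

2003-08-02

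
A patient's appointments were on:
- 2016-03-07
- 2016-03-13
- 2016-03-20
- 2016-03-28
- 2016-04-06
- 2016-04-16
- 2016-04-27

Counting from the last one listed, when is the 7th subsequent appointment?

2016-08-10

The spacing grows by 1 each time: 6, 7, 8, 9, 10, 11 days.
Next gap: 12 days. 2016-04-27 + 12 days = 2016-05-09.
Next gap: 13 days. 2016-05-09 + 13 days = 2016-05-22.
Next gap: 14 days. 2016-05-22 + 14 days = 2016-06-05.
Next gap: 15 days. 2016-06-05 + 15 days = 2016-06-20.
Next gap: 16 days. 2016-06-20 + 16 days = 2016-07-06.
Next gap: 17 days. 2016-07-06 + 17 days = 2016-07-23.
Next gap: 18 days. 2016-07-23 + 18 days = 2016-08-10.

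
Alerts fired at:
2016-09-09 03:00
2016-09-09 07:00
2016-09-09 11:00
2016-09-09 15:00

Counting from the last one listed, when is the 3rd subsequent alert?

2016-09-10 03:00

Spacing: 4, 4, 4 h — constant 4 h.
2016-09-09 15:00 + 4 h = 2016-09-09 19:00.
2016-09-09 19:00 + 4 h = 2016-09-09 23:00.
2016-09-09 23:00 + 4 h = 2016-09-10 03:00.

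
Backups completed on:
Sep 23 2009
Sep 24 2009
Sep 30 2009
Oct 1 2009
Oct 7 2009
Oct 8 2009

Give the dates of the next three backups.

Gaps: 1, 6, 1, 6, 1 days — not constant, but cyclic with period 2.
The events fall on every Wednesday and Thursday.
The following Wednesday is Oct 14 2009.
Next Thursday: Oct 15 2009.
Next Wednesday: Oct 21 2009.

Oct 14 2009, Oct 15 2009, Oct 21 2009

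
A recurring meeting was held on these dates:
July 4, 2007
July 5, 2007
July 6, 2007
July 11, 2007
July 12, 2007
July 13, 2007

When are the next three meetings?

July 18, 2007; July 19, 2007; July 20, 2007

The gap pattern 1, 1, 5, 1, 1 repeats every 3 events.
These are the Wednesdays, Thursdays and Fridays of each week.
The following Wednesday is July 18, 2007.
Next Thursday: July 19, 2007.
Next Friday: July 20, 2007.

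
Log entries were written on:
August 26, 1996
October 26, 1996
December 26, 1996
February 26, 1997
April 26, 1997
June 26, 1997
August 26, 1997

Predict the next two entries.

October 26, 1997; December 26, 1997

Gaps: 61, 61, 62, 59, 61, 61 days — not constant. Every event is on the 26th of the month.
Pattern: the 26th of every 2 months.
Next: October 1997 → October 26, 1997.
Next: December 1997 → December 26, 1997.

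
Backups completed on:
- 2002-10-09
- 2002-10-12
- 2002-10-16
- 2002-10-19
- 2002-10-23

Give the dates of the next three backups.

2002-10-26, 2002-10-30, 2002-11-02

Gaps: 3, 4, 3, 4 days — not constant, but cyclic with period 2.
The events fall on every Wednesday and Saturday.
Next Saturday: 2002-10-26.
Next Wednesday: 2002-10-30.
The following Saturday is 2002-11-02.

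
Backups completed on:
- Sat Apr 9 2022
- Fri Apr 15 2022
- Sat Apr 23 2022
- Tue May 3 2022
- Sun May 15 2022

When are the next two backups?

Sun May 29 2022, Tue Jun 14 2022

Gaps: 6, 8, 10, 12 days — each gap is 2 larger than the previous one.
Next gap: 14 days. Sun May 15 2022 + 14 days = Sun May 29 2022.
Next gap: 16 days. Sun May 29 2022 + 16 days = Tue Jun 14 2022.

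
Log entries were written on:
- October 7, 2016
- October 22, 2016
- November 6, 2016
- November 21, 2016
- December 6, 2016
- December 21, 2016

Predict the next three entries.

January 5, 2017; January 20, 2017; February 4, 2017

Every event comes 15 days after the last (15, 15, 15, 15, 15).
December 21, 2016 + 15 days = January 5, 2017.
January 5, 2017 + 15 days = January 20, 2017.
January 20, 2017 + 15 days = February 4, 2017.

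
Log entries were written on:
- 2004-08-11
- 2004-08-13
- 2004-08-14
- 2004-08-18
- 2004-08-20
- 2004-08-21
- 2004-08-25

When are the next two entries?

Gaps: 2, 1, 4, 2, 1, 4 days — not constant, but cyclic with period 3.
The events fall on every Wednesday, Friday and Saturday.
The following Friday is 2004-08-27.
Next Saturday: 2004-08-28.

2004-08-27, 2004-08-28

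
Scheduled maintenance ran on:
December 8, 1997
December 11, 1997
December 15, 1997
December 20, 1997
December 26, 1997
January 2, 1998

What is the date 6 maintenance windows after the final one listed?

March 6, 1998

Gaps: 3, 4, 5, 6, 7 days — each gap is 1 larger than the previous one.
Next gap: 8 days. January 2, 1998 + 8 days = January 10, 1998.
Next gap: 9 days. January 10, 1998 + 9 days = January 19, 1998.
Next gap: 10 days. January 19, 1998 + 10 days = January 29, 1998.
Next gap: 11 days. January 29, 1998 + 11 days = February 9, 1998.
Next gap: 12 days. February 9, 1998 + 12 days = February 21, 1998.
Next gap: 13 days. February 21, 1998 + 13 days = March 6, 1998.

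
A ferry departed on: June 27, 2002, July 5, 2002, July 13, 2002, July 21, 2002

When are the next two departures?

The spacing is 8, 8, 8 days — always 8 days.
July 21, 2002 + 8 days = July 29, 2002.
July 29, 2002 + 8 days = August 6, 2002.

July 29, 2002; August 6, 2002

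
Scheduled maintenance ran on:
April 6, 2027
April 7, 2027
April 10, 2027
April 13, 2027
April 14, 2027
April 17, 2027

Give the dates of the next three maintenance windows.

April 20, 2027; April 21, 2027; April 24, 2027

The gap pattern 1, 3, 3, 1, 3 repeats every 3 events.
These are the Tuesdays, Wednesdays and Saturdays of each week.
Next Tuesday: April 20, 2027.
Next Wednesday: April 21, 2027.
The following Saturday is April 24, 2027.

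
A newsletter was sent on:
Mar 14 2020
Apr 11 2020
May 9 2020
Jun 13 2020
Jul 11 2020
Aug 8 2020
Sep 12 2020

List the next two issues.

All dates are Saturdays, 28, 28, 35, 28, 28, 35 days apart.
Specifically, the 2nd Saturday of each month.
October 2020 — 2nd Saturday is Oct 10 2020.
November 2020 — 2nd Saturday is Nov 14 2020.

Oct 10 2020, Nov 14 2020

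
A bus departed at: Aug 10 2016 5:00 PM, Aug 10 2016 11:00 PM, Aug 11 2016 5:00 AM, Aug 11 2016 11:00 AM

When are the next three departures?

Aug 11 2016 5:00 PM, Aug 11 2016 11:00 PM, Aug 12 2016 5:00 AM

Gaps: 6, 6, 6 hours — each event is 6 hours after the previous one.
Aug 11 2016 11:00 AM + 6 h = Aug 11 2016 5:00 PM.
Aug 11 2016 5:00 PM + 6 h = Aug 11 2016 11:00 PM.
Aug 11 2016 11:00 PM + 6 h = Aug 12 2016 5:00 AM.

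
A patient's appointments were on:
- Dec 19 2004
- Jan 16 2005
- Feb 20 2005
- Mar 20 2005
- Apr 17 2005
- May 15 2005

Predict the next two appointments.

Jun 19 2005, Jul 17 2005

All dates are Sundays, 28, 35, 28, 28, 28 days apart.
Specifically, the 3rd Sunday of each month.
June 2005 — 3rd Sunday is Jun 19 2005.
3rd Sunday of July 2005: Jul 17 2005.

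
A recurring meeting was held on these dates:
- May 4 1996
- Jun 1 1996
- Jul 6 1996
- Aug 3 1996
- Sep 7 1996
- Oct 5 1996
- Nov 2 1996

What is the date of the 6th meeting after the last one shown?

All dates are Saturdays, 28, 35, 28, 35, 28, 28 days apart.
Specifically, the 1st Saturday of each month.
1st Saturday of December 1996: Dec 7 1996.
January 1997 — 1st Saturday is Jan 4 1997.
1st Saturday of February 1997: Feb 1 1997.
1st Saturday of March 1997: Mar 1 1997.
April 1997 — 1st Saturday is Apr 5 1997.
May 1997 — 1st Saturday is May 3 1997.

May 3 1997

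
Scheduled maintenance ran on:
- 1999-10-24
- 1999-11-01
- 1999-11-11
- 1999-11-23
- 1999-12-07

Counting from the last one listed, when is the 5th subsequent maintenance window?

Intervals are 8, 10, 12, 14 days — an arithmetic progression with common difference 2.
Next gap: 16 days. 1999-12-07 + 16 days = 1999-12-23.
Next gap: 18 days. 1999-12-23 + 18 days = 2000-01-10.
Next gap: 20 days. 2000-01-10 + 20 days = 2000-01-30.
Next gap: 22 days. 2000-01-30 + 22 days = 2000-02-21.
Next gap: 24 days. 2000-02-21 + 24 days = 2000-03-16.

2000-03-16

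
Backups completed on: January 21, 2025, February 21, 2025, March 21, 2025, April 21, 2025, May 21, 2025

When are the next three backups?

Gaps: 31, 28, 31, 30 days — not constant. Every event is on the 21st of the month.
Pattern: the 21st of each month.
Next: June 2025 → June 21, 2025.
July 2025: July 21, 2025.
Next: August 2025 → August 21, 2025.

June 21, 2025; July 21, 2025; August 21, 2025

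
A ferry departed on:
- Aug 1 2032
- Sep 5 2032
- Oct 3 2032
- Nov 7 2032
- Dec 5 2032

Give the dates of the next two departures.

Jan 2 2033, Feb 6 2033

Gaps: 35, 28, 35, 28 days — a mix of 28 and 35. Every date is a Sunday.
Each is the 1st Sunday of its month.
January 2033 — 1st Sunday is Jan 2 2033.
February 2033 — 1st Sunday is Feb 6 2033.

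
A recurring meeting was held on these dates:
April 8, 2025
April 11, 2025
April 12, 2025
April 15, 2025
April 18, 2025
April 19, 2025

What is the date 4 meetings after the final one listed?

April 29, 2025

Gaps: 3, 1, 3, 3, 1 days — not constant, but cyclic with period 3.
The events fall on every Tuesday, Friday and Saturday.
Next Tuesday: April 22, 2025.
The following Friday is April 25, 2025.
The following Saturday is April 26, 2025.
Next Tuesday: April 29, 2025.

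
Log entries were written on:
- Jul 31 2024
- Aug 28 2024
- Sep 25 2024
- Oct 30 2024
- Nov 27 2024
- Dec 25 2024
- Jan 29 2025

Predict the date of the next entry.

Feb 26 2025

These are Wednesdays with 28, 28, 35, 28, 28, 35-day gaps.
Each is the final Wednesday of its month — Jul 31 2024 is past the 28th, so '4th Wednesday' doesn't fit.
Last Wednesday of February 2025: Feb 26 2025.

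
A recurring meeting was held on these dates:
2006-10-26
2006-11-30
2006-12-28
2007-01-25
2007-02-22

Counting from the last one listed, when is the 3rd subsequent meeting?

2007-05-31

All Thursdays; the gaps (35, 28, 28, 28) vary with month length.
This is the last Thursday of each month.
Last Thursday of March 2007: 2007-03-29.
Last Thursday of April 2007: 2007-04-26.
May 2007 ends with Thursday 2007-05-31.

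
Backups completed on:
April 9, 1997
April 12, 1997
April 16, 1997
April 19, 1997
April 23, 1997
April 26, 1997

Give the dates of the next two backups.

April 30, 1997; May 3, 1997

Gaps: 3, 4, 3, 4, 3 days — not constant, but cyclic with period 2.
The events fall on every Wednesday and Saturday.
The following Wednesday is April 30, 1997.
Next Saturday: May 3, 1997.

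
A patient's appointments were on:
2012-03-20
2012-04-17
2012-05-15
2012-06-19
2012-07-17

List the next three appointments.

2012-08-21, 2012-09-18, 2012-10-16

All dates are Tuesdays, 28, 28, 35, 28 days apart.
Specifically, the 3rd Tuesday of each month.
3rd Tuesday of August 2012: 2012-08-21.
3rd Tuesday of September 2012: 2012-09-18.
3rd Tuesday of October 2012: 2012-10-16.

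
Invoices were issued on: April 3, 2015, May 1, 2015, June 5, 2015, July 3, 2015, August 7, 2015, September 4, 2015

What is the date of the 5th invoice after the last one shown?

These are Fridays at 28- or 35-day spacing (28, 35, 28, 35, 28).
The pattern: 1st Friday of the month.
October 2015 — 1st Friday is October 2, 2015.
1st Friday of November 2015: November 6, 2015.
1st Friday of December 2015: December 4, 2015.
1st Friday of January 2016: January 1, 2016.
1st Friday of February 2016: February 5, 2016.

February 5, 2016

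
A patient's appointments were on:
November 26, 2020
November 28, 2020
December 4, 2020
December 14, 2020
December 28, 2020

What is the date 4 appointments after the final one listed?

The spacing grows by 4 each time: 2, 6, 10, 14 days.
Next gap: 18 days. December 28, 2020 + 18 days = January 15, 2021.
Next gap: 22 days. January 15, 2021 + 22 days = February 6, 2021.
Next gap: 26 days. February 6, 2021 + 26 days = March 4, 2021.
Next gap: 30 days. March 4, 2021 + 30 days = April 3, 2021.

April 3, 2021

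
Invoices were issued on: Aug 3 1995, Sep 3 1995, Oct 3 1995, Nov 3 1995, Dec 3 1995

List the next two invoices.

Jan 3 1996, Feb 3 1996

The day-of-month is always 3 (31, 30, 31, 30 days between events).
So this recurs on the 3rd of each month.
January 1996: Jan 3 1996.
February 1996: Feb 3 1996.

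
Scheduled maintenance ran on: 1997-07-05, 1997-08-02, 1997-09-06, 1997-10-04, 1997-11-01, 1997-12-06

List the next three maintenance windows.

1998-01-03, 1998-02-07, 1998-03-07

Gaps: 28, 35, 28, 28, 35 days — a mix of 28 and 35. Every date is a Saturday.
Each is the 1st Saturday of its month.
1st Saturday of January 1998: 1998-01-03.
February 1998 — 1st Saturday is 1998-02-07.
1st Saturday of March 1998: 1998-03-07.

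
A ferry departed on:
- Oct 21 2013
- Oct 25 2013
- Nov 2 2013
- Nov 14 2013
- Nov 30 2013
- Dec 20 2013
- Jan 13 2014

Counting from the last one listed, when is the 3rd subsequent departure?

Apr 19 2014

The spacing grows by 4 each time: 4, 8, 12, 16, 20, 24 days.
Next gap: 28 days. Jan 13 2014 + 28 days = Feb 10 2014.
Next gap: 32 days. Feb 10 2014 + 32 days = Mar 14 2014.
Next gap: 36 days. Mar 14 2014 + 36 days = Apr 19 2014.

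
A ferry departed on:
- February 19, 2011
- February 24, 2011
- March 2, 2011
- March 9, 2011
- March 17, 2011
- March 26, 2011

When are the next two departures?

April 5, 2011; April 16, 2011

Gaps: 5, 6, 7, 8, 9 days — each gap is 1 larger than the previous one.
Next gap: 10 days. March 26, 2011 + 10 days = April 5, 2011.
Next gap: 11 days. April 5, 2011 + 11 days = April 16, 2011.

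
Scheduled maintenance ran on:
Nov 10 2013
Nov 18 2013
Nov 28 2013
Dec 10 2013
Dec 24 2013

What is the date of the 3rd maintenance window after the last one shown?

The spacing grows by 2 each time: 8, 10, 12, 14 days.
Next gap: 16 days. Dec 24 2013 + 16 days = Jan 9 2014.
Next gap: 18 days. Jan 9 2014 + 18 days = Jan 27 2014.
Next gap: 20 days. Jan 27 2014 + 20 days = Feb 16 2014.

Feb 16 2014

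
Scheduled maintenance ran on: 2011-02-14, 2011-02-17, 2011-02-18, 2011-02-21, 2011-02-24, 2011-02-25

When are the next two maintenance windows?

2011-02-28, 2011-03-03

Every event lands on a Monday or Thursday or Friday (gaps cycle 3, 1, 3, 3, 1).
So the schedule is: every Monday, Thursday and Friday.
Next Monday: 2011-02-28.
Next Thursday: 2011-03-03.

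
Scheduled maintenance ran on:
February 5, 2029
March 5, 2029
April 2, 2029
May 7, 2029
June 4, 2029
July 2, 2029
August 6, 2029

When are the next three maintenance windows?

These are Mondays at 28- or 35-day spacing (28, 28, 35, 28, 28, 35).
The pattern: 1st Monday of the month.
September 2029 — 1st Monday is September 3, 2029.
October 2029 — 1st Monday is October 1, 2029.
1st Monday of November 2029: November 5, 2029.

September 3, 2029; October 1, 2029; November 5, 2029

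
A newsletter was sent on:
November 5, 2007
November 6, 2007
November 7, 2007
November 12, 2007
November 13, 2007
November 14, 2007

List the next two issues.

November 19, 2007; November 20, 2007

The gap pattern 1, 1, 5, 1, 1 repeats every 3 events.
These are the Mondays, Tuesdays and Wednesdays of each week.
The following Monday is November 19, 2007.
The following Tuesday is November 20, 2007.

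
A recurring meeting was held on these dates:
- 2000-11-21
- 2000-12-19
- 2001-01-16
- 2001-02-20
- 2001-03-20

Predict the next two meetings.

2001-04-17, 2001-05-15

These are Tuesdays at 28- or 35-day spacing (28, 28, 35, 28).
The pattern: 3rd Tuesday of the month.
3rd Tuesday of April 2001: 2001-04-17.
May 2001 — 3rd Tuesday is 2001-05-15.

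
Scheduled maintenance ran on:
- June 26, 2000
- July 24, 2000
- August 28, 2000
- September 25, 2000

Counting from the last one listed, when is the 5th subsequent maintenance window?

February 26, 2001

Gaps: 28, 35, 28 days — a mix of 28 and 35. Every date is a Monday.
Each is the 4th Monday of its month.
4th Monday of October 2000: October 23, 2000.
4th Monday of November 2000: November 27, 2000.
4th Monday of December 2000: December 25, 2000.
January 2001 — 4th Monday is January 22, 2001.
4th Monday of February 2001: February 26, 2001.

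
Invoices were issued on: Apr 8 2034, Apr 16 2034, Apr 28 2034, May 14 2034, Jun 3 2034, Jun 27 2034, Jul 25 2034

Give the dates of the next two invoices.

Aug 26 2034, Oct 1 2034

Gaps: 8, 12, 16, 20, 24, 28 days — each gap is 4 larger than the previous one.
Next gap: 32 days. Jul 25 2034 + 32 days = Aug 26 2034.
Next gap: 36 days. Aug 26 2034 + 36 days = Oct 1 2034.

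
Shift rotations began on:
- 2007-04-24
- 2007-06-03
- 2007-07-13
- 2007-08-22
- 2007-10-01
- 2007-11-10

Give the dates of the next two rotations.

Gaps between consecutive events: 40, 40, 40, 40, 40 days — a constant 40-day interval.
2007-11-10 + 40 days = 2007-12-20.
2007-12-20 + 40 days = 2008-01-29.

2007-12-20, 2008-01-29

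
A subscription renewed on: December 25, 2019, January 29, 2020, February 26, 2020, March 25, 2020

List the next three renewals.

April 29, 2020; May 27, 2020; June 24, 2020

Every date is a Wednesday; gaps 35, 28, 28 days.
Each is the last Wednesday of its month (at least one falls on the 29th or later, ruling out '4th Wednesday').
Last Wednesday of April 2020: April 29, 2020.
Last Wednesday of May 2020: May 27, 2020.
June 2020 ends with Wednesday June 24, 2020.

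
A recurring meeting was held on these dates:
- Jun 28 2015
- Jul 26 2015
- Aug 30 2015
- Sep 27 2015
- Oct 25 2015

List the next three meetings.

Every date is a Sunday; gaps 28, 35, 28, 28 days.
Each is the last Sunday of its month (at least one falls on the 29th or later, ruling out '4th Sunday').
November 2015 ends with Sunday Nov 29 2015.
December 2015 ends with Sunday Dec 27 2015.
January 2016 ends with Sunday Jan 31 2016.

Nov 29 2015, Dec 27 2015, Jan 31 2016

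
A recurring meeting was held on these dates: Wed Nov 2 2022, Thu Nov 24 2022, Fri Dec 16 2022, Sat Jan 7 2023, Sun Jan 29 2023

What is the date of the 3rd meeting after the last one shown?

Wed Apr 5 2023

Every event comes 22 days after the last (22, 22, 22, 22).
Sun Jan 29 2023 + 22 days = Mon Feb 20 2023.
Mon Feb 20 2023 + 22 days = Tue Mar 14 2023.
Tue Mar 14 2023 + 22 days = Wed Apr 5 2023.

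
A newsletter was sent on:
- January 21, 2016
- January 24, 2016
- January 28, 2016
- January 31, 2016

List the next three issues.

February 4, 2016; February 7, 2016; February 11, 2016

Gaps: 3, 4, 3 days — not constant, but cyclic with period 2.
The events fall on every Thursday and Sunday.
The following Thursday is February 4, 2016.
Next Sunday: February 7, 2016.
The following Thursday is February 11, 2016.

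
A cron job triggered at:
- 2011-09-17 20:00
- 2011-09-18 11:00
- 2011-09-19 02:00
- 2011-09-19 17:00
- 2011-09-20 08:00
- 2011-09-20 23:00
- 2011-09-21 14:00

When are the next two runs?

2011-09-22 05:00, 2011-09-22 20:00

The interval is a steady 15 hours (15, 15, 15, 15, 15, 15).
2011-09-21 14:00 + 15 h = 2011-09-22 05:00.
2011-09-22 05:00 + 15 h = 2011-09-22 20:00.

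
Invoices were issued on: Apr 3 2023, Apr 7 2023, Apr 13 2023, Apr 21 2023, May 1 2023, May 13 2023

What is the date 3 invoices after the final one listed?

Jun 30 2023

The spacing grows by 2 each time: 4, 6, 8, 10, 12 days.
Next gap: 14 days. May 13 2023 + 14 days = May 27 2023.
Next gap: 16 days. May 27 2023 + 16 days = Jun 12 2023.
Next gap: 18 days. Jun 12 2023 + 18 days = Jun 30 2023.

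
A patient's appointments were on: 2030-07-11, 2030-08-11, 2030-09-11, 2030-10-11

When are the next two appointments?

The day-of-month is always 11 (31, 31, 30 days between events).
So this recurs on the 11th of each month.
November 2030: 2030-11-11.
December 2030: 2030-12-11.

2030-11-11, 2030-12-11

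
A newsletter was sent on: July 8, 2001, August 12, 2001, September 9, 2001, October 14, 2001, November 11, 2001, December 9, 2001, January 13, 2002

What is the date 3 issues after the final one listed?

Gaps: 35, 28, 35, 28, 28, 35 days — a mix of 28 and 35. Every date is a Sunday.
Each is the 2nd Sunday of its month.
2nd Sunday of February 2002: February 10, 2002.
March 2002 — 2nd Sunday is March 10, 2002.
2nd Sunday of April 2002: April 14, 2002.

April 14, 2002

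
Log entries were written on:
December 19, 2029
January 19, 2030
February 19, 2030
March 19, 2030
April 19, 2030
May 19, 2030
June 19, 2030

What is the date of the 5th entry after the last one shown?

November 19, 2030

The day-of-month is always 19 (31, 31, 28, 31, 30, 31 days between events).
So this recurs on the 19th of each month.
July 2030: July 19, 2030.
August 2030: August 19, 2030.
September 2030: September 19, 2030.
Next: October 2030 → October 19, 2030.
Next: November 2030 → November 19, 2030.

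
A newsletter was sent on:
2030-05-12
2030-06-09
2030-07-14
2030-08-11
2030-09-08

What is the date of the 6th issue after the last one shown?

Gaps: 28, 35, 28, 28 days — a mix of 28 and 35. Every date is a Sunday.
Each is the 2nd Sunday of its month.
2nd Sunday of October 2030: 2030-10-13.
November 2030 — 2nd Sunday is 2030-11-10.
2nd Sunday of December 2030: 2030-12-08.
2nd Sunday of January 2031: 2031-01-12.
2nd Sunday of February 2031: 2031-02-09.
2nd Sunday of March 2031: 2031-03-09.

2031-03-09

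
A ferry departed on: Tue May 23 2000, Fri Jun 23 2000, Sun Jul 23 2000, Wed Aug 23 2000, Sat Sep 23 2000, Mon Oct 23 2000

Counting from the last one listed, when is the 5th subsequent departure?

Gaps: 31, 30, 31, 31, 30 days — not constant. Every event is on the 23rd of the month.
Pattern: the 23rd of each month.
November 2000: Thu Nov 23 2000.
Next: December 2000 → Sat Dec 23 2000.
Next: January 2001 → Tue Jan 23 2001.
Next: February 2001 → Fri Feb 23 2001.
March 2001: Fri Mar 23 2001.

Fri Mar 23 2001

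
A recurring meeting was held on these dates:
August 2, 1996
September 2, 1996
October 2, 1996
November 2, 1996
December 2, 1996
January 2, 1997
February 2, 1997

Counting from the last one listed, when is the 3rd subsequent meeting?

The day-of-month is always 2 (31, 30, 31, 30, 31, 31 days between events).
So this recurs on the 2nd of each month.
March 1997: March 2, 1997.
April 1997: April 2, 1997.
May 1997: May 2, 1997.

May 2, 1997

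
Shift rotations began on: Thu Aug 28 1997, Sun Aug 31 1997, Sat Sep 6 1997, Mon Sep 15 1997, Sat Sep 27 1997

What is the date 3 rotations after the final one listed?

Gaps: 3, 6, 9, 12 days — each gap is 3 larger than the previous one.
Next gap: 15 days. Sat Sep 27 1997 + 15 days = Sun Oct 12 1997.
Next gap: 18 days. Sun Oct 12 1997 + 18 days = Thu Oct 30 1997.
Next gap: 21 days. Thu Oct 30 1997 + 21 days = Thu Nov 20 1997.

Thu Nov 20 1997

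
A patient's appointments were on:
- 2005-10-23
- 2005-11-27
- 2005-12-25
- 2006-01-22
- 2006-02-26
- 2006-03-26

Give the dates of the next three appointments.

2006-04-23, 2006-05-28, 2006-06-25

These are Sundays at 28- or 35-day spacing (35, 28, 28, 35, 28).
The pattern: 4th Sunday of the month.
4th Sunday of April 2006: 2006-04-23.
May 2006 — 4th Sunday is 2006-05-28.
June 2006 — 4th Sunday is 2006-06-25.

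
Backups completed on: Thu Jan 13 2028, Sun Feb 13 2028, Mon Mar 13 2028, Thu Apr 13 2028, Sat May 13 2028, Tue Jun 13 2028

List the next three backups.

Gaps: 31, 29, 31, 30, 31 days — not constant. Every event is on the 13th of the month.
Pattern: the 13th of each month.
July 2028: Thu Jul 13 2028.
Next: August 2028 → Sun Aug 13 2028.
September 2028: Wed Sep 13 2028.

Thu Jul 13 2028, Sun Aug 13 2028, Wed Sep 13 2028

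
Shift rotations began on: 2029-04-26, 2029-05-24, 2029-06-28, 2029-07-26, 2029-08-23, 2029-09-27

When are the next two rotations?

These are Thursdays at 28- or 35-day spacing (28, 35, 28, 28, 35).
The pattern: 4th Thursday of the month.
October 2029 — 4th Thursday is 2029-10-25.
4th Thursday of November 2029: 2029-11-22.

2029-10-25, 2029-11-22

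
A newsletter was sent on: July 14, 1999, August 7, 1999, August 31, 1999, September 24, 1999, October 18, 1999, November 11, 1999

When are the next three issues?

December 5, 1999; December 29, 1999; January 22, 2000

Every event comes 24 days after the last (24, 24, 24, 24, 24).
November 11, 1999 + 24 days = December 5, 1999.
December 5, 1999 + 24 days = December 29, 1999.
December 29, 1999 + 24 days = January 22, 2000.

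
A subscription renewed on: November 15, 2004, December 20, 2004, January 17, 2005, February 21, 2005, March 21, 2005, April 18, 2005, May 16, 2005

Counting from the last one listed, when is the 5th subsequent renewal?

October 17, 2005

Gaps: 35, 28, 35, 28, 28, 28 days — a mix of 28 and 35. Every date is a Monday.
Each is the 3rd Monday of its month.
June 2005 — 3rd Monday is June 20, 2005.
July 2005 — 3rd Monday is July 18, 2005.
August 2005 — 3rd Monday is August 15, 2005.
September 2005 — 3rd Monday is September 19, 2005.
October 2005 — 3rd Monday is October 17, 2005.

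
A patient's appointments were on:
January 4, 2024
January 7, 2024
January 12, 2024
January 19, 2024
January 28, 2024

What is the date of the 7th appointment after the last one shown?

May 26, 2024

Intervals are 3, 5, 7, 9 days — an arithmetic progression with common difference 2.
Next gap: 11 days. January 28, 2024 + 11 days = February 8, 2024.
Next gap: 13 days. February 8, 2024 + 13 days = February 21, 2024.
Next gap: 15 days. February 21, 2024 + 15 days = March 7, 2024.
Next gap: 17 days. March 7, 2024 + 17 days = March 24, 2024.
Next gap: 19 days. March 24, 2024 + 19 days = April 12, 2024.
Next gap: 21 days. April 12, 2024 + 21 days = May 3, 2024.
Next gap: 23 days. May 3, 2024 + 23 days = May 26, 2024.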